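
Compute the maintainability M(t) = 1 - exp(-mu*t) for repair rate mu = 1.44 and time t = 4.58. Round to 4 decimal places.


mu = 1.44, t = 4.58
mu * t = 1.44 * 4.58 = 6.5952
exp(-6.5952) = 0.0014
M(t) = 1 - 0.0014
M(t) = 0.9986

0.9986


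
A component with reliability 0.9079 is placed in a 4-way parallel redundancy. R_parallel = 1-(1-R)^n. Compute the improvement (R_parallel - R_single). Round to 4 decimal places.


R_single = 0.9079, n = 4
1 - R_single = 0.0921
(1 - R_single)^n = 0.0921^4 = 0.0001
R_parallel = 1 - 0.0001 = 0.9999
Improvement = 0.9999 - 0.9079
Improvement = 0.092

0.092


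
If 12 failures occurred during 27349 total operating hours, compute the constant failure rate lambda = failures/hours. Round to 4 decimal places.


failures = 12
total_hours = 27349
lambda = 12 / 27349
lambda = 0.0004

0.0004


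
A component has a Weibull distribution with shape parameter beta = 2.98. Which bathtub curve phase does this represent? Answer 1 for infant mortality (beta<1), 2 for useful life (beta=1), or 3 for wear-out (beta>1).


beta = 2.98
Compare beta to 1:
beta < 1 => infant mortality (phase 1)
beta = 1 => useful life (phase 2)
beta > 1 => wear-out (phase 3)
Since beta = 2.98, this is wear-out (increasing failure rate)
Phase = 3

3


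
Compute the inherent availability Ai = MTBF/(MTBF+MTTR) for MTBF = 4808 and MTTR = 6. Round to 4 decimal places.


MTBF = 4808
MTTR = 6
MTBF + MTTR = 4814
Ai = 4808 / 4814
Ai = 0.9988

0.9988


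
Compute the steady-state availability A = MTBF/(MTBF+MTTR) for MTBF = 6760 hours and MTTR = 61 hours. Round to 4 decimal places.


MTBF = 6760
MTTR = 61
MTBF + MTTR = 6821
A = 6760 / 6821
A = 0.9911

0.9911


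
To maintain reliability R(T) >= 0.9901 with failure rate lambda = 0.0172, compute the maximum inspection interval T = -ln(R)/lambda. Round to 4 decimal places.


R_target = 0.9901
lambda = 0.0172
-ln(0.9901) = 0.0099
T = 0.0099 / 0.0172
T = 0.5784

0.5784


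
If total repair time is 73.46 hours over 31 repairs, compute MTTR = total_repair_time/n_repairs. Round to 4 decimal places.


total_repair_time = 73.46
n_repairs = 31
MTTR = 73.46 / 31
MTTR = 2.3697

2.3697


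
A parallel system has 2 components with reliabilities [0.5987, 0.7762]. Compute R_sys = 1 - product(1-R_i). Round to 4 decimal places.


Components: [0.5987, 0.7762]
(1 - 0.5987) = 0.4013, running product = 0.4013
(1 - 0.7762) = 0.2238, running product = 0.0898
Product of (1-R_i) = 0.0898
R_sys = 1 - 0.0898 = 0.9102

0.9102


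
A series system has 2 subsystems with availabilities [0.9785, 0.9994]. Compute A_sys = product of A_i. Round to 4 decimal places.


Subsystems: [0.9785, 0.9994]
After subsystem 1 (A=0.9785): product = 0.9785
After subsystem 2 (A=0.9994): product = 0.9779
A_sys = 0.9779

0.9779


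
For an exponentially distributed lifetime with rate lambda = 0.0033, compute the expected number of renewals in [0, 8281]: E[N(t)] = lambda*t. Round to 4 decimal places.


lambda = 0.0033
t = 8281
E[N(t)] = lambda * t
E[N(t)] = 0.0033 * 8281
E[N(t)] = 27.3273

27.3273


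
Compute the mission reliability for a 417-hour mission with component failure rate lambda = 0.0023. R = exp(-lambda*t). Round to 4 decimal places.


lambda = 0.0023
mission_time = 417
lambda * t = 0.0023 * 417 = 0.9591
R = exp(-0.9591)
R = 0.3832

0.3832


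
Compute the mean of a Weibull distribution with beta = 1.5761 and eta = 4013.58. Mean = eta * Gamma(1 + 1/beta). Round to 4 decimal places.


beta = 1.5761, eta = 4013.58
1/beta = 0.6345
1 + 1/beta = 1.6345
Gamma(1.6345) = 0.8979
Mean = 4013.58 * 0.8979
Mean = 3603.6352

3603.6352


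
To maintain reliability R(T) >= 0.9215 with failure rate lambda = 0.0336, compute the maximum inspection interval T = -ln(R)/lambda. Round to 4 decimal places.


R_target = 0.9215
lambda = 0.0336
-ln(0.9215) = 0.0818
T = 0.0818 / 0.0336
T = 2.4331

2.4331


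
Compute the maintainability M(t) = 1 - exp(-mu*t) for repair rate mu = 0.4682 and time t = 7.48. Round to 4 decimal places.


mu = 0.4682, t = 7.48
mu * t = 0.4682 * 7.48 = 3.5021
exp(-3.5021) = 0.0301
M(t) = 1 - 0.0301
M(t) = 0.9699

0.9699


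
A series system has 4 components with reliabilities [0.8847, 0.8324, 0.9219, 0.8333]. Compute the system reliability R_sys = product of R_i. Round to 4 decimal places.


Components: [0.8847, 0.8324, 0.9219, 0.8333]
After component 1 (R=0.8847): product = 0.8847
After component 2 (R=0.8324): product = 0.7364
After component 3 (R=0.9219): product = 0.6789
After component 4 (R=0.8333): product = 0.5657
R_sys = 0.5657

0.5657


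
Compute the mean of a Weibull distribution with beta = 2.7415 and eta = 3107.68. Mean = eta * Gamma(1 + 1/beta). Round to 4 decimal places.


beta = 2.7415, eta = 3107.68
1/beta = 0.3648
1 + 1/beta = 1.3648
Gamma(1.3648) = 0.8898
Mean = 3107.68 * 0.8898
Mean = 2765.0822

2765.0822


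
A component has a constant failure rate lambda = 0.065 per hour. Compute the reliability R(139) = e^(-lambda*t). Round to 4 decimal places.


lambda = 0.065
t = 139
lambda * t = 9.035
R(t) = e^(-9.035)
R(t) = 0.0001

0.0001


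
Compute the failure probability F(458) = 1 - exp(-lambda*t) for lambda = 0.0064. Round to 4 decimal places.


lambda = 0.0064, t = 458
lambda * t = 2.9312
exp(-2.9312) = 0.0533
F(t) = 1 - 0.0533
F(t) = 0.9467

0.9467


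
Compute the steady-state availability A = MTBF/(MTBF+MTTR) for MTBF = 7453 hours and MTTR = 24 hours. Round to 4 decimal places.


MTBF = 7453
MTTR = 24
MTBF + MTTR = 7477
A = 7453 / 7477
A = 0.9968

0.9968


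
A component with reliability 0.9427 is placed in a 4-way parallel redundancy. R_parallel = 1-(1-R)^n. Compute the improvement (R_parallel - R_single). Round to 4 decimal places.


R_single = 0.9427, n = 4
1 - R_single = 0.0573
(1 - R_single)^n = 0.0573^4 = 0.0
R_parallel = 1 - 0.0 = 1.0
Improvement = 1.0 - 0.9427
Improvement = 0.0573

0.0573


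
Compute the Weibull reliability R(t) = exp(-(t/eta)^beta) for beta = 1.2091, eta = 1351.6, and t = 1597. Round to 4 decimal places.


beta = 1.2091, eta = 1351.6, t = 1597
t/eta = 1597 / 1351.6 = 1.1816
(t/eta)^beta = 1.1816^1.2091 = 1.2235
R(t) = exp(-1.2235)
R(t) = 0.2942

0.2942


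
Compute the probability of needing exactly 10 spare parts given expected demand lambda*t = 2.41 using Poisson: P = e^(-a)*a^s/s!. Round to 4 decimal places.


a = 2.41, s = 10
e^(-a) = e^(-2.41) = 0.0898
a^s = 2.41^10 = 6609.5277
s! = 3628800
P = 0.0898 * 6609.5277 / 3628800
P = 0.0002

0.0002


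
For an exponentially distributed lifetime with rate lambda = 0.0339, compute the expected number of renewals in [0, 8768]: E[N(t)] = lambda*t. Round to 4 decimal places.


lambda = 0.0339
t = 8768
E[N(t)] = lambda * t
E[N(t)] = 0.0339 * 8768
E[N(t)] = 297.2352

297.2352


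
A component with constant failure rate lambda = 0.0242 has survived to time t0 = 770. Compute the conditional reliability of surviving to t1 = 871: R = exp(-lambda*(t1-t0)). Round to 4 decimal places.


lambda = 0.0242
t0 = 770, t1 = 871
t1 - t0 = 101
lambda * (t1-t0) = 0.0242 * 101 = 2.4442
R = exp(-2.4442)
R = 0.0868

0.0868


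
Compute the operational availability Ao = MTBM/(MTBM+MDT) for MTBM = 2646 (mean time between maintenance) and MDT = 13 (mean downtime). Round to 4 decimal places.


MTBM = 2646
MDT = 13
MTBM + MDT = 2659
Ao = 2646 / 2659
Ao = 0.9951

0.9951


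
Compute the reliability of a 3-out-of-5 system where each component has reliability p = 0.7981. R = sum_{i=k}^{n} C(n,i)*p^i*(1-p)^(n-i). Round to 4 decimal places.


k = 3, n = 5, p = 0.7981
i=3: C(5,3)=10 * 0.7981^3 * 0.2019^2 = 0.2072
i=4: C(5,4)=5 * 0.7981^4 * 0.2019^1 = 0.4096
i=5: C(5,5)=1 * 0.7981^5 * 0.2019^0 = 0.3238
R = sum of terms = 0.9406

0.9406


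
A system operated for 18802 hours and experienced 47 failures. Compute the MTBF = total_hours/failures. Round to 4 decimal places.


total_hours = 18802
failures = 47
MTBF = 18802 / 47
MTBF = 400.0426

400.0426


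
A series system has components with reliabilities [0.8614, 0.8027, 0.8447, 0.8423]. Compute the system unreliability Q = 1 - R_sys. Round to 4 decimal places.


Components: [0.8614, 0.8027, 0.8447, 0.8423]
After component 1: product = 0.8614
After component 2: product = 0.6914
After component 3: product = 0.5841
After component 4: product = 0.492
R_sys = 0.492
Q = 1 - 0.492 = 0.508

0.508


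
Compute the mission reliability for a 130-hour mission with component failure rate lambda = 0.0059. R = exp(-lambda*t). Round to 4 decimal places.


lambda = 0.0059
mission_time = 130
lambda * t = 0.0059 * 130 = 0.767
R = exp(-0.767)
R = 0.4644

0.4644


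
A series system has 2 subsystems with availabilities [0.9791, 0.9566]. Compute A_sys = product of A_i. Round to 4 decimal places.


Subsystems: [0.9791, 0.9566]
After subsystem 1 (A=0.9791): product = 0.9791
After subsystem 2 (A=0.9566): product = 0.9366
A_sys = 0.9366

0.9366


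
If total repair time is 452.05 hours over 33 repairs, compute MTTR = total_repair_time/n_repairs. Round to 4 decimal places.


total_repair_time = 452.05
n_repairs = 33
MTTR = 452.05 / 33
MTTR = 13.6985

13.6985


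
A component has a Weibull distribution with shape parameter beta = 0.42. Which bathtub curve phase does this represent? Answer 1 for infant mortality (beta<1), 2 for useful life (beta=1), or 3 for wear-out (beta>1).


beta = 0.42
Compare beta to 1:
beta < 1 => infant mortality (phase 1)
beta = 1 => useful life (phase 2)
beta > 1 => wear-out (phase 3)
Since beta = 0.42, this is infant mortality (decreasing failure rate)
Phase = 1

1


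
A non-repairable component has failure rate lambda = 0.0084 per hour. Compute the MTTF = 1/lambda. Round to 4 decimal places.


lambda = 0.0084
MTTF = 1 / 0.0084
MTTF = 119.0476

119.0476


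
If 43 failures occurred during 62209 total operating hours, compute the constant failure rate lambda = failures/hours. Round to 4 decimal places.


failures = 43
total_hours = 62209
lambda = 43 / 62209
lambda = 0.0007

0.0007


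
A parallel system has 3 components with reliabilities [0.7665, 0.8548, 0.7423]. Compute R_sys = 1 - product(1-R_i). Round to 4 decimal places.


Components: [0.7665, 0.8548, 0.7423]
(1 - 0.7665) = 0.2335, running product = 0.2335
(1 - 0.8548) = 0.1452, running product = 0.0339
(1 - 0.7423) = 0.2577, running product = 0.0087
Product of (1-R_i) = 0.0087
R_sys = 1 - 0.0087 = 0.9913

0.9913


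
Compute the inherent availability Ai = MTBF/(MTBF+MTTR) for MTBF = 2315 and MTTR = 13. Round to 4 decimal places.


MTBF = 2315
MTTR = 13
MTBF + MTTR = 2328
Ai = 2315 / 2328
Ai = 0.9944

0.9944


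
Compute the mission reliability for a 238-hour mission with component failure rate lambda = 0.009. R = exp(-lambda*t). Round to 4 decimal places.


lambda = 0.009
mission_time = 238
lambda * t = 0.009 * 238 = 2.142
R = exp(-2.142)
R = 0.1174

0.1174


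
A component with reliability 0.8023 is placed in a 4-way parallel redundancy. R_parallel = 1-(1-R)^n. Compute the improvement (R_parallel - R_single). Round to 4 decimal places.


R_single = 0.8023, n = 4
1 - R_single = 0.1977
(1 - R_single)^n = 0.1977^4 = 0.0015
R_parallel = 1 - 0.0015 = 0.9985
Improvement = 0.9985 - 0.8023
Improvement = 0.1962

0.1962


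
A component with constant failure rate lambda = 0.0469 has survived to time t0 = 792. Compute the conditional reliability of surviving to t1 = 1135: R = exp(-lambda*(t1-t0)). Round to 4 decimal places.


lambda = 0.0469
t0 = 792, t1 = 1135
t1 - t0 = 343
lambda * (t1-t0) = 0.0469 * 343 = 16.0867
R = exp(-16.0867)
R = 0.0

0.0


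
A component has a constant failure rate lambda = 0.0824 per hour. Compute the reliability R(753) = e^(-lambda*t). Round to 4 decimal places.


lambda = 0.0824
t = 753
lambda * t = 62.0472
R(t) = e^(-62.0472)
R(t) = 0.0

0.0


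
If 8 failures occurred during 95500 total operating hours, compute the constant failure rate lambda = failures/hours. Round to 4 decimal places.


failures = 8
total_hours = 95500
lambda = 8 / 95500
lambda = 0.0001

0.0001


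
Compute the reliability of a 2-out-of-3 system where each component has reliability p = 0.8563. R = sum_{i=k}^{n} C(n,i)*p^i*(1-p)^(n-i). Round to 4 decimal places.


k = 2, n = 3, p = 0.8563
i=2: C(3,2)=3 * 0.8563^2 * 0.1437^1 = 0.3161
i=3: C(3,3)=1 * 0.8563^3 * 0.1437^0 = 0.6279
R = sum of terms = 0.944

0.944


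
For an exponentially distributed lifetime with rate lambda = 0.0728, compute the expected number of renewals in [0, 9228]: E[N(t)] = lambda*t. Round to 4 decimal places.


lambda = 0.0728
t = 9228
E[N(t)] = lambda * t
E[N(t)] = 0.0728 * 9228
E[N(t)] = 671.7984

671.7984


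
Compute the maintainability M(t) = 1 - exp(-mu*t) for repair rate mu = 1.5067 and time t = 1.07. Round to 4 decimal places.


mu = 1.5067, t = 1.07
mu * t = 1.5067 * 1.07 = 1.6122
exp(-1.6122) = 0.1995
M(t) = 1 - 0.1995
M(t) = 0.8005

0.8005


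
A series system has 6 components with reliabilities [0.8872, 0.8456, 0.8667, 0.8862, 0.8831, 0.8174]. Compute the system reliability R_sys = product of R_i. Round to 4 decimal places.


Components: [0.8872, 0.8456, 0.8667, 0.8862, 0.8831, 0.8174]
After component 1 (R=0.8872): product = 0.8872
After component 2 (R=0.8456): product = 0.7502
After component 3 (R=0.8667): product = 0.6502
After component 4 (R=0.8862): product = 0.5762
After component 5 (R=0.8831): product = 0.5089
After component 6 (R=0.8174): product = 0.4159
R_sys = 0.4159

0.4159


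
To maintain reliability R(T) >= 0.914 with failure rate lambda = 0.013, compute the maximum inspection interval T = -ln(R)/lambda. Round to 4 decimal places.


R_target = 0.914
lambda = 0.013
-ln(0.914) = 0.0899
T = 0.0899 / 0.013
T = 6.9173

6.9173


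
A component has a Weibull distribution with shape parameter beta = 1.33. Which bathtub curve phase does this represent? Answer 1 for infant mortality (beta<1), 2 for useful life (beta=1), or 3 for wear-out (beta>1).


beta = 1.33
Compare beta to 1:
beta < 1 => infant mortality (phase 1)
beta = 1 => useful life (phase 2)
beta > 1 => wear-out (phase 3)
Since beta = 1.33, this is wear-out (increasing failure rate)
Phase = 3

3


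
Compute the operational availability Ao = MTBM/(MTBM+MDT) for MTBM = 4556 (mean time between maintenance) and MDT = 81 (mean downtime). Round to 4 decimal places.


MTBM = 4556
MDT = 81
MTBM + MDT = 4637
Ao = 4556 / 4637
Ao = 0.9825

0.9825


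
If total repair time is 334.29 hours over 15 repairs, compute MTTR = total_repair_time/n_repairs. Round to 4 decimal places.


total_repair_time = 334.29
n_repairs = 15
MTTR = 334.29 / 15
MTTR = 22.286

22.286


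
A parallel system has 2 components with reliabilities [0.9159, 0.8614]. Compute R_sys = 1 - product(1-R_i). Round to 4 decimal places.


Components: [0.9159, 0.8614]
(1 - 0.9159) = 0.0841, running product = 0.0841
(1 - 0.8614) = 0.1386, running product = 0.0117
Product of (1-R_i) = 0.0117
R_sys = 1 - 0.0117 = 0.9883

0.9883


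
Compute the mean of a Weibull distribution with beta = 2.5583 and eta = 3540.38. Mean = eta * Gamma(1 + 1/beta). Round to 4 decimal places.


beta = 2.5583, eta = 3540.38
1/beta = 0.3909
1 + 1/beta = 1.3909
Gamma(1.3909) = 0.8878
Mean = 3540.38 * 0.8878
Mean = 3143.1435

3143.1435


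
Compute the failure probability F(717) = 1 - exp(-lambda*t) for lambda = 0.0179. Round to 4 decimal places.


lambda = 0.0179, t = 717
lambda * t = 12.8343
exp(-12.8343) = 0.0
F(t) = 1 - 0.0
F(t) = 1.0

1.0


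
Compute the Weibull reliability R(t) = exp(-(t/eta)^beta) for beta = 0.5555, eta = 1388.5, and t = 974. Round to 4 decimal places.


beta = 0.5555, eta = 1388.5, t = 974
t/eta = 974 / 1388.5 = 0.7015
(t/eta)^beta = 0.7015^0.5555 = 0.8212
R(t) = exp(-0.8212)
R(t) = 0.4399

0.4399


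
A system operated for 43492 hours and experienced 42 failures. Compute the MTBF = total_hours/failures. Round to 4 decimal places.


total_hours = 43492
failures = 42
MTBF = 43492 / 42
MTBF = 1035.5238

1035.5238


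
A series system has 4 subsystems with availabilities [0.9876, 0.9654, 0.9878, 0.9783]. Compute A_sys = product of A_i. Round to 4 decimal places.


Subsystems: [0.9876, 0.9654, 0.9878, 0.9783]
After subsystem 1 (A=0.9876): product = 0.9876
After subsystem 2 (A=0.9654): product = 0.9534
After subsystem 3 (A=0.9878): product = 0.9418
After subsystem 4 (A=0.9783): product = 0.9214
A_sys = 0.9214

0.9214


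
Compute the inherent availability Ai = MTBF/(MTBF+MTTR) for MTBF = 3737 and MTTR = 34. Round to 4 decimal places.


MTBF = 3737
MTTR = 34
MTBF + MTTR = 3771
Ai = 3737 / 3771
Ai = 0.991

0.991


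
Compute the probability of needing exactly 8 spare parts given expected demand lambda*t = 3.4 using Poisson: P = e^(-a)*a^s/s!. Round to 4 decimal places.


a = 3.4, s = 8
e^(-a) = e^(-3.4) = 0.0334
a^s = 3.4^8 = 17857.939
s! = 40320
P = 0.0334 * 17857.939 / 40320
P = 0.0148

0.0148


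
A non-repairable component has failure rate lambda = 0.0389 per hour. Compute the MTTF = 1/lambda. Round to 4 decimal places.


lambda = 0.0389
MTTF = 1 / 0.0389
MTTF = 25.7069

25.7069


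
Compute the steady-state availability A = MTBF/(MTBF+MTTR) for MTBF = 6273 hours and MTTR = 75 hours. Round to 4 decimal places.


MTBF = 6273
MTTR = 75
MTBF + MTTR = 6348
A = 6273 / 6348
A = 0.9882

0.9882


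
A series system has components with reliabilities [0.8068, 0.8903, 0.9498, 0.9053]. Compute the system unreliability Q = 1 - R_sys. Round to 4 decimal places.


Components: [0.8068, 0.8903, 0.9498, 0.9053]
After component 1: product = 0.8068
After component 2: product = 0.7183
After component 3: product = 0.6822
After component 4: product = 0.6176
R_sys = 0.6176
Q = 1 - 0.6176 = 0.3824

0.3824


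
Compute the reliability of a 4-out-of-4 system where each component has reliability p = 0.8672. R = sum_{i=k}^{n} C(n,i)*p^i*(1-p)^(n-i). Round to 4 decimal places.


k = 4, n = 4, p = 0.8672
i=4: C(4,4)=1 * 0.8672^4 * 0.1328^0 = 0.5656
R = sum of terms = 0.5656

0.5656


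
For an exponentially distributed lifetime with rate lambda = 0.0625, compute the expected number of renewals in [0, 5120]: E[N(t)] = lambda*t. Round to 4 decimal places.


lambda = 0.0625
t = 5120
E[N(t)] = lambda * t
E[N(t)] = 0.0625 * 5120
E[N(t)] = 320.0

320.0


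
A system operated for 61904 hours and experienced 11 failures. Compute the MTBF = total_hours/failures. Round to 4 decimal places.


total_hours = 61904
failures = 11
MTBF = 61904 / 11
MTBF = 5627.6364

5627.6364


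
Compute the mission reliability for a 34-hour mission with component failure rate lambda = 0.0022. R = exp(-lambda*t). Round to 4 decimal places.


lambda = 0.0022
mission_time = 34
lambda * t = 0.0022 * 34 = 0.0748
R = exp(-0.0748)
R = 0.9279

0.9279


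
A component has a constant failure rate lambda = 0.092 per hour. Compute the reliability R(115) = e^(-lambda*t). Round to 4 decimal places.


lambda = 0.092
t = 115
lambda * t = 10.58
R(t) = e^(-10.58)
R(t) = 0.0

0.0


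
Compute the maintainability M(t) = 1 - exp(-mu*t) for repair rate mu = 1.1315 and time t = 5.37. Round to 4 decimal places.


mu = 1.1315, t = 5.37
mu * t = 1.1315 * 5.37 = 6.0762
exp(-6.0762) = 0.0023
M(t) = 1 - 0.0023
M(t) = 0.9977

0.9977


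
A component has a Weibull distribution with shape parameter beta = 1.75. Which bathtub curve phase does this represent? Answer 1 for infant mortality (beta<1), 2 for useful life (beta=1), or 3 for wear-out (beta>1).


beta = 1.75
Compare beta to 1:
beta < 1 => infant mortality (phase 1)
beta = 1 => useful life (phase 2)
beta > 1 => wear-out (phase 3)
Since beta = 1.75, this is wear-out (increasing failure rate)
Phase = 3

3


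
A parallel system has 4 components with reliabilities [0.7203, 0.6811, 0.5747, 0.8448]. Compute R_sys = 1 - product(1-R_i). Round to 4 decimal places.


Components: [0.7203, 0.6811, 0.5747, 0.8448]
(1 - 0.7203) = 0.2797, running product = 0.2797
(1 - 0.6811) = 0.3189, running product = 0.0892
(1 - 0.5747) = 0.4253, running product = 0.0379
(1 - 0.8448) = 0.1552, running product = 0.0059
Product of (1-R_i) = 0.0059
R_sys = 1 - 0.0059 = 0.9941

0.9941


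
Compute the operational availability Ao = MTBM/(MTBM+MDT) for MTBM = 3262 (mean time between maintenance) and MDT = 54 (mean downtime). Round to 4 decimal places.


MTBM = 3262
MDT = 54
MTBM + MDT = 3316
Ao = 3262 / 3316
Ao = 0.9837

0.9837


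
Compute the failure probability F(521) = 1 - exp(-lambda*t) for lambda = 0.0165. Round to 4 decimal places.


lambda = 0.0165, t = 521
lambda * t = 8.5965
exp(-8.5965) = 0.0002
F(t) = 1 - 0.0002
F(t) = 0.9998

0.9998


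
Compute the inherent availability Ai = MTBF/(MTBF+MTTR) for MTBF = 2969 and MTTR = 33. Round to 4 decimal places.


MTBF = 2969
MTTR = 33
MTBF + MTTR = 3002
Ai = 2969 / 3002
Ai = 0.989

0.989


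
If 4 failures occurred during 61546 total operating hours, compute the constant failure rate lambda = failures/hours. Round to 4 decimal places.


failures = 4
total_hours = 61546
lambda = 4 / 61546
lambda = 0.0001

0.0001


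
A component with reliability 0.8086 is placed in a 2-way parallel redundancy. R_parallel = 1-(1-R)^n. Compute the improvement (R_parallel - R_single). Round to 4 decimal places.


R_single = 0.8086, n = 2
1 - R_single = 0.1914
(1 - R_single)^n = 0.1914^2 = 0.0366
R_parallel = 1 - 0.0366 = 0.9634
Improvement = 0.9634 - 0.8086
Improvement = 0.1548

0.1548


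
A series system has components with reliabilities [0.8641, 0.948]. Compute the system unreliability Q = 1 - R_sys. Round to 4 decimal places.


Components: [0.8641, 0.948]
After component 1: product = 0.8641
After component 2: product = 0.8192
R_sys = 0.8192
Q = 1 - 0.8192 = 0.1808

0.1808


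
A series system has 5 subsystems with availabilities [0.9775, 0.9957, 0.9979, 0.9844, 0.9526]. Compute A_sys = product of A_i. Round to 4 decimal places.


Subsystems: [0.9775, 0.9957, 0.9979, 0.9844, 0.9526]
After subsystem 1 (A=0.9775): product = 0.9775
After subsystem 2 (A=0.9957): product = 0.9733
After subsystem 3 (A=0.9979): product = 0.9713
After subsystem 4 (A=0.9844): product = 0.9561
After subsystem 5 (A=0.9526): product = 0.9108
A_sys = 0.9108

0.9108


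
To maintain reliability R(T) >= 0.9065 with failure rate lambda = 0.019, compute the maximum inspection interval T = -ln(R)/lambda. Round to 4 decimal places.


R_target = 0.9065
lambda = 0.019
-ln(0.9065) = 0.0982
T = 0.0982 / 0.019
T = 5.1665

5.1665


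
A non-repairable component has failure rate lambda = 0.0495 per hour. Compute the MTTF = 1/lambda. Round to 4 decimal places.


lambda = 0.0495
MTTF = 1 / 0.0495
MTTF = 20.202

20.202


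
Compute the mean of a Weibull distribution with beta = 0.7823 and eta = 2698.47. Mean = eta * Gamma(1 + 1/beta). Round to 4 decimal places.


beta = 0.7823, eta = 2698.47
1/beta = 1.2783
1 + 1/beta = 2.2783
Gamma(2.2783) = 1.1518
Mean = 2698.47 * 1.1518
Mean = 3107.9743

3107.9743


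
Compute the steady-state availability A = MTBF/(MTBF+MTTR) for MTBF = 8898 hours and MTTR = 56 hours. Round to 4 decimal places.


MTBF = 8898
MTTR = 56
MTBF + MTTR = 8954
A = 8898 / 8954
A = 0.9937

0.9937


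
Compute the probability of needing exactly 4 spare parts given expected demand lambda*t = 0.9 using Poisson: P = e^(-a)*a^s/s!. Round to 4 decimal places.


a = 0.9, s = 4
e^(-a) = e^(-0.9) = 0.4066
a^s = 0.9^4 = 0.6561
s! = 24
P = 0.4066 * 0.6561 / 24
P = 0.0111

0.0111


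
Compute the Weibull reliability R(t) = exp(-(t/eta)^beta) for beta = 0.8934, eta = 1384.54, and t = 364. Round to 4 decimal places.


beta = 0.8934, eta = 1384.54, t = 364
t/eta = 364 / 1384.54 = 0.2629
(t/eta)^beta = 0.2629^0.8934 = 0.3031
R(t) = exp(-0.3031)
R(t) = 0.7385

0.7385


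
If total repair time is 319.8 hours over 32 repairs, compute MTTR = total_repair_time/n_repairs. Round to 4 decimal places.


total_repair_time = 319.8
n_repairs = 32
MTTR = 319.8 / 32
MTTR = 9.9938

9.9938


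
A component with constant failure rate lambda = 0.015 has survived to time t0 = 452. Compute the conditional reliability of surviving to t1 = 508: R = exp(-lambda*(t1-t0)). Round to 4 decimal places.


lambda = 0.015
t0 = 452, t1 = 508
t1 - t0 = 56
lambda * (t1-t0) = 0.015 * 56 = 0.84
R = exp(-0.84)
R = 0.4317

0.4317


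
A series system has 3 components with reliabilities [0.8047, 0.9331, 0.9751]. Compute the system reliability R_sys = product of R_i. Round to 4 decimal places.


Components: [0.8047, 0.9331, 0.9751]
After component 1 (R=0.8047): product = 0.8047
After component 2 (R=0.9331): product = 0.7509
After component 3 (R=0.9751): product = 0.7322
R_sys = 0.7322

0.7322


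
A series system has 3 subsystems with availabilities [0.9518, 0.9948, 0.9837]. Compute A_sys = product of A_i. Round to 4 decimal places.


Subsystems: [0.9518, 0.9948, 0.9837]
After subsystem 1 (A=0.9518): product = 0.9518
After subsystem 2 (A=0.9948): product = 0.9469
After subsystem 3 (A=0.9837): product = 0.9314
A_sys = 0.9314

0.9314


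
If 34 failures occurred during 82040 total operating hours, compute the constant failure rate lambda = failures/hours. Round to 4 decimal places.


failures = 34
total_hours = 82040
lambda = 34 / 82040
lambda = 0.0004

0.0004


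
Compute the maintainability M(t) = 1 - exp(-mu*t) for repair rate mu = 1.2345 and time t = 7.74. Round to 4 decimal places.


mu = 1.2345, t = 7.74
mu * t = 1.2345 * 7.74 = 9.555
exp(-9.555) = 0.0001
M(t) = 1 - 0.0001
M(t) = 0.9999

0.9999


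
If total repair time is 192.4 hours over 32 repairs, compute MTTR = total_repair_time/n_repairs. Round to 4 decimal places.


total_repair_time = 192.4
n_repairs = 32
MTTR = 192.4 / 32
MTTR = 6.0125

6.0125


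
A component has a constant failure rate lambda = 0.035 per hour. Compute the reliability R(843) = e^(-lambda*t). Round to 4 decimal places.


lambda = 0.035
t = 843
lambda * t = 29.505
R(t) = e^(-29.505)
R(t) = 0.0

0.0


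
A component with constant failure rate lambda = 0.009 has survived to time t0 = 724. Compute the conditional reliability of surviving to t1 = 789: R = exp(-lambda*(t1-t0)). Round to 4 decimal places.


lambda = 0.009
t0 = 724, t1 = 789
t1 - t0 = 65
lambda * (t1-t0) = 0.009 * 65 = 0.585
R = exp(-0.585)
R = 0.5571

0.5571


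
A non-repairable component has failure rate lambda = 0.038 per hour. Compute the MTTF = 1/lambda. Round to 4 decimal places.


lambda = 0.038
MTTF = 1 / 0.038
MTTF = 26.3158

26.3158


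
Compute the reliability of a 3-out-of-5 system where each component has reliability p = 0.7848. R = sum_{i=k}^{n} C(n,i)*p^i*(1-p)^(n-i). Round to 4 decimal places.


k = 3, n = 5, p = 0.7848
i=3: C(5,3)=10 * 0.7848^3 * 0.2152^2 = 0.2239
i=4: C(5,4)=5 * 0.7848^4 * 0.2152^1 = 0.4082
i=5: C(5,5)=1 * 0.7848^5 * 0.2152^0 = 0.2977
R = sum of terms = 0.9297

0.9297


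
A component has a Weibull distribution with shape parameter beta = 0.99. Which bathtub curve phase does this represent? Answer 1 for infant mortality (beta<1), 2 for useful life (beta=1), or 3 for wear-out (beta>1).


beta = 0.99
Compare beta to 1:
beta < 1 => infant mortality (phase 1)
beta = 1 => useful life (phase 2)
beta > 1 => wear-out (phase 3)
Since beta = 0.99, this is infant mortality (decreasing failure rate)
Phase = 1

1


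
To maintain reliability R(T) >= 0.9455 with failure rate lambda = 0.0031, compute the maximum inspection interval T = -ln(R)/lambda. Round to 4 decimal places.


R_target = 0.9455
lambda = 0.0031
-ln(0.9455) = 0.056
T = 0.056 / 0.0031
T = 18.0779

18.0779


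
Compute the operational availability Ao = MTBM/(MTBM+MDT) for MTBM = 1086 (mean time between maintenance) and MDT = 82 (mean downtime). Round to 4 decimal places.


MTBM = 1086
MDT = 82
MTBM + MDT = 1168
Ao = 1086 / 1168
Ao = 0.9298

0.9298


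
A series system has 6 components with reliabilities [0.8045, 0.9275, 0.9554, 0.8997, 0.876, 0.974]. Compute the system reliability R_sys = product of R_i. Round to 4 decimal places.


Components: [0.8045, 0.9275, 0.9554, 0.8997, 0.876, 0.974]
After component 1 (R=0.8045): product = 0.8045
After component 2 (R=0.9275): product = 0.7462
After component 3 (R=0.9554): product = 0.7129
After component 4 (R=0.8997): product = 0.6414
After component 5 (R=0.876): product = 0.5619
After component 6 (R=0.974): product = 0.5473
R_sys = 0.5473

0.5473


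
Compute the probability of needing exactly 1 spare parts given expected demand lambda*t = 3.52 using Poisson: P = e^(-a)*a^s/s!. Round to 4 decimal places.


a = 3.52, s = 1
e^(-a) = e^(-3.52) = 0.0296
a^s = 3.52^1 = 3.52
s! = 1
P = 0.0296 * 3.52 / 1
P = 0.1042

0.1042


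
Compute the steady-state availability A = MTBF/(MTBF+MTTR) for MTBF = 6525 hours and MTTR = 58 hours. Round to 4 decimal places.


MTBF = 6525
MTTR = 58
MTBF + MTTR = 6583
A = 6525 / 6583
A = 0.9912

0.9912


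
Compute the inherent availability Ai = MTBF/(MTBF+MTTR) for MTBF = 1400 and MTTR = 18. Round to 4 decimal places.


MTBF = 1400
MTTR = 18
MTBF + MTTR = 1418
Ai = 1400 / 1418
Ai = 0.9873

0.9873


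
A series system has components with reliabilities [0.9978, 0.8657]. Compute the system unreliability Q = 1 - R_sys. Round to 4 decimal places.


Components: [0.9978, 0.8657]
After component 1: product = 0.9978
After component 2: product = 0.8638
R_sys = 0.8638
Q = 1 - 0.8638 = 0.1362

0.1362


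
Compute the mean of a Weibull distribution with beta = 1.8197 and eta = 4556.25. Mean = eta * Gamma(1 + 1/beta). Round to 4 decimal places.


beta = 1.8197, eta = 4556.25
1/beta = 0.5495
1 + 1/beta = 1.5495
Gamma(1.5495) = 0.8888
Mean = 4556.25 * 0.8888
Mean = 4049.754

4049.754


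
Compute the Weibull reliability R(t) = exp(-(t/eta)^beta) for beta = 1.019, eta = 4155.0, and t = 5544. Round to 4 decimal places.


beta = 1.019, eta = 4155.0, t = 5544
t/eta = 5544 / 4155.0 = 1.3343
(t/eta)^beta = 1.3343^1.019 = 1.3416
R(t) = exp(-1.3416)
R(t) = 0.2614

0.2614


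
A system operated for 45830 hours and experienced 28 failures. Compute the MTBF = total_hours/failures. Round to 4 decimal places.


total_hours = 45830
failures = 28
MTBF = 45830 / 28
MTBF = 1636.7857

1636.7857


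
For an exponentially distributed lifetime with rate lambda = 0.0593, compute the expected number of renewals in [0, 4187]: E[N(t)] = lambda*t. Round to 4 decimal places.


lambda = 0.0593
t = 4187
E[N(t)] = lambda * t
E[N(t)] = 0.0593 * 4187
E[N(t)] = 248.2891

248.2891


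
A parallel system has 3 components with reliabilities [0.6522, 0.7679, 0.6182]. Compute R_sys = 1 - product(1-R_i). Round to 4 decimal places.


Components: [0.6522, 0.7679, 0.6182]
(1 - 0.6522) = 0.3478, running product = 0.3478
(1 - 0.7679) = 0.2321, running product = 0.0807
(1 - 0.6182) = 0.3818, running product = 0.0308
Product of (1-R_i) = 0.0308
R_sys = 1 - 0.0308 = 0.9692

0.9692


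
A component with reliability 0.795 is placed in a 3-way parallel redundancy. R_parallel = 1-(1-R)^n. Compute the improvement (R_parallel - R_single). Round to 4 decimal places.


R_single = 0.795, n = 3
1 - R_single = 0.205
(1 - R_single)^n = 0.205^3 = 0.0086
R_parallel = 1 - 0.0086 = 0.9914
Improvement = 0.9914 - 0.795
Improvement = 0.1964

0.1964


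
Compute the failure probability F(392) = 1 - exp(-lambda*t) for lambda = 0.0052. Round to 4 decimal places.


lambda = 0.0052, t = 392
lambda * t = 2.0384
exp(-2.0384) = 0.1302
F(t) = 1 - 0.1302
F(t) = 0.8698

0.8698


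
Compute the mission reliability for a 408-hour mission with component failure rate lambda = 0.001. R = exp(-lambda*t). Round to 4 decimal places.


lambda = 0.001
mission_time = 408
lambda * t = 0.001 * 408 = 0.408
R = exp(-0.408)
R = 0.665

0.665


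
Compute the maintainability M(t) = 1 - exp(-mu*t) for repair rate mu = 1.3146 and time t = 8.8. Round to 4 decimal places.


mu = 1.3146, t = 8.8
mu * t = 1.3146 * 8.8 = 11.5685
exp(-11.5685) = 0.0
M(t) = 1 - 0.0
M(t) = 1.0

1.0


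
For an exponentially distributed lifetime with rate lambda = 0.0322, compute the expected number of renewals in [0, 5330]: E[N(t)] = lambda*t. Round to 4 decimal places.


lambda = 0.0322
t = 5330
E[N(t)] = lambda * t
E[N(t)] = 0.0322 * 5330
E[N(t)] = 171.626

171.626


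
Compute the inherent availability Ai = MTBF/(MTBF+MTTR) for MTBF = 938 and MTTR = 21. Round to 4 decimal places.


MTBF = 938
MTTR = 21
MTBF + MTTR = 959
Ai = 938 / 959
Ai = 0.9781

0.9781


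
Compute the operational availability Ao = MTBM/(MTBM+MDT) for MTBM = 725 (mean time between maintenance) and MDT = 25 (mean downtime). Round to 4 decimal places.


MTBM = 725
MDT = 25
MTBM + MDT = 750
Ao = 725 / 750
Ao = 0.9667

0.9667


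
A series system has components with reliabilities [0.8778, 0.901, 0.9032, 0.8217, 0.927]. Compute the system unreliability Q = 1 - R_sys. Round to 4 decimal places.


Components: [0.8778, 0.901, 0.9032, 0.8217, 0.927]
After component 1: product = 0.8778
After component 2: product = 0.7909
After component 3: product = 0.7143
After component 4: product = 0.587
After component 5: product = 0.5441
R_sys = 0.5441
Q = 1 - 0.5441 = 0.4559

0.4559


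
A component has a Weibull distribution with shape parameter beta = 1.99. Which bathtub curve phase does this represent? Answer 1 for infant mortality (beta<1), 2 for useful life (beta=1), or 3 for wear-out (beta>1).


beta = 1.99
Compare beta to 1:
beta < 1 => infant mortality (phase 1)
beta = 1 => useful life (phase 2)
beta > 1 => wear-out (phase 3)
Since beta = 1.99, this is wear-out (increasing failure rate)
Phase = 3

3


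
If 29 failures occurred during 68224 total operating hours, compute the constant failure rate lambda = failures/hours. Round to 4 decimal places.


failures = 29
total_hours = 68224
lambda = 29 / 68224
lambda = 0.0004

0.0004


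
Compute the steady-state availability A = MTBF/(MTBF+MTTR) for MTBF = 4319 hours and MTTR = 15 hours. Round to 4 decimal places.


MTBF = 4319
MTTR = 15
MTBF + MTTR = 4334
A = 4319 / 4334
A = 0.9965

0.9965


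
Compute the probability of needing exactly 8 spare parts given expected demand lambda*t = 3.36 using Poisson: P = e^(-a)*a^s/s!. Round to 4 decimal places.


a = 3.36, s = 8
e^(-a) = e^(-3.36) = 0.0347
a^s = 3.36^8 = 16244.7944
s! = 40320
P = 0.0347 * 16244.7944 / 40320
P = 0.014

0.014


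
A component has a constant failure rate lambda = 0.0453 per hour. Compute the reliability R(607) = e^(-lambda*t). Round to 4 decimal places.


lambda = 0.0453
t = 607
lambda * t = 27.4971
R(t) = e^(-27.4971)
R(t) = 0.0

0.0


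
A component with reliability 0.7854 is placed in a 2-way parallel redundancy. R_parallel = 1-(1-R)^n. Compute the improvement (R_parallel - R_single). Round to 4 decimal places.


R_single = 0.7854, n = 2
1 - R_single = 0.2146
(1 - R_single)^n = 0.2146^2 = 0.0461
R_parallel = 1 - 0.0461 = 0.9539
Improvement = 0.9539 - 0.7854
Improvement = 0.1685

0.1685


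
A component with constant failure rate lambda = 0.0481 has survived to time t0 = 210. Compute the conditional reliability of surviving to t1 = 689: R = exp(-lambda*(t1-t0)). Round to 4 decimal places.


lambda = 0.0481
t0 = 210, t1 = 689
t1 - t0 = 479
lambda * (t1-t0) = 0.0481 * 479 = 23.0399
R = exp(-23.0399)
R = 0.0

0.0


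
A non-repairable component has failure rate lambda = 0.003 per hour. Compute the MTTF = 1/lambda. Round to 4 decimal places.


lambda = 0.003
MTTF = 1 / 0.003
MTTF = 333.3333

333.3333


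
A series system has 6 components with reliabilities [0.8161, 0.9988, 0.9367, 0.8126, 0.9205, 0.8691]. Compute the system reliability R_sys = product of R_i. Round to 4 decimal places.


Components: [0.8161, 0.9988, 0.9367, 0.8126, 0.9205, 0.8691]
After component 1 (R=0.8161): product = 0.8161
After component 2 (R=0.9988): product = 0.8151
After component 3 (R=0.9367): product = 0.7635
After component 4 (R=0.8126): product = 0.6204
After component 5 (R=0.9205): product = 0.5711
After component 6 (R=0.8691): product = 0.4964
R_sys = 0.4964

0.4964


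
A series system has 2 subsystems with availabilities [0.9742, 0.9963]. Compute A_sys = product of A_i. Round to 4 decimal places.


Subsystems: [0.9742, 0.9963]
After subsystem 1 (A=0.9742): product = 0.9742
After subsystem 2 (A=0.9963): product = 0.9706
A_sys = 0.9706

0.9706


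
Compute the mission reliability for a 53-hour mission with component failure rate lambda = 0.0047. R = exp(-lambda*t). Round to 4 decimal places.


lambda = 0.0047
mission_time = 53
lambda * t = 0.0047 * 53 = 0.2491
R = exp(-0.2491)
R = 0.7795

0.7795


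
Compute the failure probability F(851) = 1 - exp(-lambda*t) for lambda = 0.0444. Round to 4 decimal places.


lambda = 0.0444, t = 851
lambda * t = 37.7844
exp(-37.7844) = 0.0
F(t) = 1 - 0.0
F(t) = 1.0

1.0


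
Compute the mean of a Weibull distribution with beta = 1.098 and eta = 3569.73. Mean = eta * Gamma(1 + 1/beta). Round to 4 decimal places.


beta = 1.098, eta = 3569.73
1/beta = 0.9107
1 + 1/beta = 1.9107
Gamma(1.9107) = 0.9655
Mean = 3569.73 * 0.9655
Mean = 3446.5481

3446.5481


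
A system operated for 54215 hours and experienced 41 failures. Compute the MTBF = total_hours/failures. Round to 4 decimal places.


total_hours = 54215
failures = 41
MTBF = 54215 / 41
MTBF = 1322.3171

1322.3171


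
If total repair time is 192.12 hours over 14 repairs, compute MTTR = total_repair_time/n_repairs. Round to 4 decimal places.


total_repair_time = 192.12
n_repairs = 14
MTTR = 192.12 / 14
MTTR = 13.7229

13.7229


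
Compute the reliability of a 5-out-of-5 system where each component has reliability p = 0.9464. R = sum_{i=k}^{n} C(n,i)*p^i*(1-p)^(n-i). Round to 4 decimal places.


k = 5, n = 5, p = 0.9464
i=5: C(5,5)=1 * 0.9464^5 * 0.0536^0 = 0.7592
R = sum of terms = 0.7592

0.7592


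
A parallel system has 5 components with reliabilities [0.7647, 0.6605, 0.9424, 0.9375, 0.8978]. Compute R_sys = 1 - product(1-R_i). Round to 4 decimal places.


Components: [0.7647, 0.6605, 0.9424, 0.9375, 0.8978]
(1 - 0.7647) = 0.2353, running product = 0.2353
(1 - 0.6605) = 0.3395, running product = 0.0799
(1 - 0.9424) = 0.0576, running product = 0.0046
(1 - 0.9375) = 0.0625, running product = 0.0003
(1 - 0.8978) = 0.1022, running product = 0.0
Product of (1-R_i) = 0.0
R_sys = 1 - 0.0 = 1.0

1.0


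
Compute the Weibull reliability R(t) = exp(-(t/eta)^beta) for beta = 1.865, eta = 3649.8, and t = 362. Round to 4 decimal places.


beta = 1.865, eta = 3649.8, t = 362
t/eta = 362 / 3649.8 = 0.0992
(t/eta)^beta = 0.0992^1.865 = 0.0134
R(t) = exp(-0.0134)
R(t) = 0.9867

0.9867


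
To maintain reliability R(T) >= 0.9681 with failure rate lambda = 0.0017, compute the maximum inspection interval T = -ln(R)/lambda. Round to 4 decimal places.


R_target = 0.9681
lambda = 0.0017
-ln(0.9681) = 0.0324
T = 0.0324 / 0.0017
T = 19.0705

19.0705


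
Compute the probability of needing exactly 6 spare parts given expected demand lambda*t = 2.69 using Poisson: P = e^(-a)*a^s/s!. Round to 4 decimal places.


a = 2.69, s = 6
e^(-a) = e^(-2.69) = 0.0679
a^s = 2.69^6 = 378.8905
s! = 720
P = 0.0679 * 378.8905 / 720
P = 0.0357

0.0357


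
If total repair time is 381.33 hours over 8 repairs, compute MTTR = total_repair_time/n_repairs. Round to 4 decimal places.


total_repair_time = 381.33
n_repairs = 8
MTTR = 381.33 / 8
MTTR = 47.6662

47.6662


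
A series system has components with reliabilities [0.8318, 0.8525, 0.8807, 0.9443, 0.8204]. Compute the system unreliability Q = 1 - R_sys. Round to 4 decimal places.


Components: [0.8318, 0.8525, 0.8807, 0.9443, 0.8204]
After component 1: product = 0.8318
After component 2: product = 0.7091
After component 3: product = 0.6245
After component 4: product = 0.5897
After component 5: product = 0.4838
R_sys = 0.4838
Q = 1 - 0.4838 = 0.5162

0.5162


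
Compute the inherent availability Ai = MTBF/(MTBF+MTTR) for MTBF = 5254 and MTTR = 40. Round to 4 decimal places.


MTBF = 5254
MTTR = 40
MTBF + MTTR = 5294
Ai = 5254 / 5294
Ai = 0.9924

0.9924
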